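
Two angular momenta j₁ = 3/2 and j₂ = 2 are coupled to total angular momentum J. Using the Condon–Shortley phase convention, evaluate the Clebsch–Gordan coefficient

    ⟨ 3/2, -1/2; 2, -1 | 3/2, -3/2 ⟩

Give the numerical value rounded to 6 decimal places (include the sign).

-0.632456

triangle: 2!*1!*2!/6! = 4/720
(j±m)!: 1!*2!*1!*3!*0!*3! = 72
prefactor² = (2J+1)*Δ*N² = 8/5
  k=1: −1/(1!*1!*1!*0!*0!*2!) = -1/2
Σ = -1/2  ⇒  CG² = 8/5*(-1/2)² = 2/5
CG = −√(2/5) = -0.632456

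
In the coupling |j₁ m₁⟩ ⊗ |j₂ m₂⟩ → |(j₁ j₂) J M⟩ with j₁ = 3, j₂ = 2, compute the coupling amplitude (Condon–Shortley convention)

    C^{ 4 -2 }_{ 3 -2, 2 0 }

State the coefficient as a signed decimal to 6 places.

triangle: 1!*5!*3!/10! = 720/3628800
(j±m)!: 1!*5!*2!*2!*2!*6! = 691200
prefactor² = (2J+1)*Δ*N² = 8640/7
  k=0: +1/(0!*1!*5!*2!*0!*1!) = 1/240
  k=1: −1/(1!*0!*4!*1!*1!*2!) = -1/48
Σ = -1/60  ⇒  CG² = 8640/7*(-1/60)² = 12/35
CG = −√(12/35) = -0.585540

-0.585540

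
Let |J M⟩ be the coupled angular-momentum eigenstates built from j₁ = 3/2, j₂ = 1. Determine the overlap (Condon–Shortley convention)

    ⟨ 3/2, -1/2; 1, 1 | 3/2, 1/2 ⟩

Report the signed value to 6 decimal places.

−√(8/15) = -0.730297

j₁+j₂−J=1  J+j₁−j₂=2  J−j₁+j₂=1  j₁+j₂+J+1=5
(j₁±m₁, j₂±m₂, J±M) = (1,2,2,0,2,1)
P² = 8/15
sum k=1..1:
  [1] −1/1 = -1
S = -1
C² = P²·S² = 8/15 ; C = -0.730297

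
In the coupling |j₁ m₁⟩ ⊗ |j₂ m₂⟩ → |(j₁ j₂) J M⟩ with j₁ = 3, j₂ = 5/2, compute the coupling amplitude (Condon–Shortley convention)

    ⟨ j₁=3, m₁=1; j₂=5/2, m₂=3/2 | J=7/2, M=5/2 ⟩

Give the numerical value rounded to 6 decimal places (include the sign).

j₁+j₂−J=2  J+j₁−j₂=4  J−j₁+j₂=3  j₁+j₂+J+1=10
(j₁±m₁, j₂±m₂, J±M) = (4,2,4,1,6,1)
P² = 18432/35
sum k=1..2:
  [1] −1/36 = -1/36
  [2] +1/96 = 1/96
S = -5/288
C² = P²·S² = 10/63 ; C = -0.398410

-0.398410  (= −√(10/63))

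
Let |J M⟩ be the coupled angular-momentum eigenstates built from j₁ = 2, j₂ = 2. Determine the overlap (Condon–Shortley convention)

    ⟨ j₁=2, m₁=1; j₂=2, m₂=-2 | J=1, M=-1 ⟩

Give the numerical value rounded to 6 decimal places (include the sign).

+√(1/5) = +0.447214

triangle: 3!×1!×1!/6! = 6/720
(j±m)!: 3!×1!×0!×4!×0!×2! = 288
prefactor² = (2J+1)×Δ×N² = 36/5
  k=0: +1/(0!×3!×1!×0!×0!×1!) = 1/6
Σ = 1/6  ⇒  CG² = 36/5×1/6² = 1/5
CG = +√(1/5) = +0.447214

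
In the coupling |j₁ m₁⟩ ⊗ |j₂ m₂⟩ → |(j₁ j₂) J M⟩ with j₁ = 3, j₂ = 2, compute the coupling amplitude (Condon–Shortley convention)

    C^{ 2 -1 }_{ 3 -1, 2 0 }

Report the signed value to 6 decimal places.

j₁+j₂−J=3  J+j₁−j₂=3  J−j₁+j₂=1  j₁+j₂+J+1=8
(j₁±m₁, j₂±m₂, J±M) = (2,4,2,2,1,3)
P² = 36/7
sum k=1..2:
  [1] −1/12 = -1/12
  [2] +1/4 = 1/4
S = 1/6
C² = P²·S² = 1/7 ; C = +0.377964

+√(1/7) ≈ +0.377964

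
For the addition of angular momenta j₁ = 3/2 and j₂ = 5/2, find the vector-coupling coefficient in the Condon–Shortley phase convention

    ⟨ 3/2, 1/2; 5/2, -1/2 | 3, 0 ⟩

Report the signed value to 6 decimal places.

+0.447214

j₁+j₂−J=1  J+j₁−j₂=2  J−j₁+j₂=4  j₁+j₂+J+1=8
(j₁±m₁, j₂±m₂, J±M) = (2,1,2,3,3,3)
P² = 36/5
sum k=0..1:
  [0] +1/4 = 1/4
  [1] −1/12 = -1/12
S = 1/6
C² = P²·S² = 1/5 ; C = +0.447214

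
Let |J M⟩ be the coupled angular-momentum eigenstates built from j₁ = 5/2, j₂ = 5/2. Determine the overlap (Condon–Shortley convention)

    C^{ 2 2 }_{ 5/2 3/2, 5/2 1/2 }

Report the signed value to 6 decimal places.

triangle: 3!·2!·2!/8! = 24/40320
(j±m)!: 4!·1!·3!·2!·4!·0! = 6912
prefactor² = (2J+1)·Δ·N² = 144/7
  k=1: −1/(1!·2!·0!·2!·2!·0!) = -1/8
Σ = -1/8  ⇒  CG² = 144/7·(-1/8)² = 9/28
CG = −√(9/28) = -0.566947

−√(9/28) = -0.566947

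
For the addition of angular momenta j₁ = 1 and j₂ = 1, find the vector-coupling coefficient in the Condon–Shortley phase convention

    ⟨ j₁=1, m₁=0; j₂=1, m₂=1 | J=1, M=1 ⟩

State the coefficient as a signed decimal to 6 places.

−√(1/2) ≈ -0.707107

triangle: 1!·1!·1!/4! = 1/24
(j±m)!: 1!·1!·2!·0!·2!·0! = 4
prefactor² = (2J+1)·Δ·N² = 1/2
  k=1: −1/(1!·0!·0!·1!·1!·0!) = -1
Σ = -1  ⇒  CG² = 1/2·(-1)² = 1/2
CG = −√(1/2) = -0.707107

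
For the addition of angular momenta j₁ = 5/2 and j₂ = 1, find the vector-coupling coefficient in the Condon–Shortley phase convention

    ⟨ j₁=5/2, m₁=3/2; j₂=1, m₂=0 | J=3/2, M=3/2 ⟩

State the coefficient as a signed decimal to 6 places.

√[4·2!3!0!/6! · 4!1!1!1!3!0!] = √(48/5)
  +(−1)^1/∏(1,1,0,0,3,0)! = -1/6  (running -1/6)
⟨..|..⟩ = √(48/5)·(-1/6) = -0.516398

-0.516398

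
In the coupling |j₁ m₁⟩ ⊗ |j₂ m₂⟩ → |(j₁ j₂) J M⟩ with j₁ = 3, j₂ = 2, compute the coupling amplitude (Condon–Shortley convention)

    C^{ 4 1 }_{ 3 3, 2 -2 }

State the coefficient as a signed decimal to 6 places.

√[9·1!5!3!/10! · 6!0!0!4!5!3!] = √(155520/7)
  +(−1)^0/∏(0,1,0,0,5,3)! = 1/720  (running 1/720)
⟨..|..⟩ = √(155520/7)·(1/720) = +0.207020

+0.207020  (= +√(3/70))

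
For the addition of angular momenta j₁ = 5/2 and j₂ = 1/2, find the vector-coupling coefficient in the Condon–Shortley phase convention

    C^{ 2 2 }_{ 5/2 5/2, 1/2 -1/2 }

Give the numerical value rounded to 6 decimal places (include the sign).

triangle: 1!×4!×0!/6! = 24/720
(j±m)!: 5!×0!×0!×1!×4!×0! = 2880
prefactor² = (2J+1)×Δ×N² = 480
  k=0: +1/(0!×1!×0!×0!×4!×0!) = 1/24
Σ = 1/24  ⇒  CG² = 480×1/24² = 5/6
CG = +√(5/6) = +0.912871

+√(5/6) ≈ +0.912871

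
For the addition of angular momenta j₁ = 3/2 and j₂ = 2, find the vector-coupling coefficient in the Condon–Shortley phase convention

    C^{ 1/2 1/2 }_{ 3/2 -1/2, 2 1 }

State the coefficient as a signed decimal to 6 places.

+0.547723

√[2·3!0!1!/5! · 1!2!3!1!1!0!] = √(6/5)
  +(−1)^2/∏(2,1,0,1,0,0)! = 1/2  (running 1/2)
⟨..|..⟩ = √(6/5)·(1/2) = +0.547723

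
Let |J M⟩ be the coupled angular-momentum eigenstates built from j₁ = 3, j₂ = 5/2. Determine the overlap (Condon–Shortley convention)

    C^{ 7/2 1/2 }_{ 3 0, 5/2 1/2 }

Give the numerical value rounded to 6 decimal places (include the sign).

−√(4/21) = -0.436436

triangle: 2!*4!*3!/10! = 288/3628800
(j±m)!: 3!*3!*3!*2!*4!*3! = 62208
prefactor² = (2J+1)*Δ*N² = 6912/175
  k=0: +1/(0!*2!*3!*3!*1!*0!) = 1/72
  k=1: −1/(1!*1!*2!*2!*2!*1!) = -1/8
  k=2: +1/(2!*0!*1!*1!*3!*2!) = 1/24
Σ = -5/72  ⇒  CG² = 6912/175*(-5/72)² = 4/21
CG = −√(4/21) = -0.436436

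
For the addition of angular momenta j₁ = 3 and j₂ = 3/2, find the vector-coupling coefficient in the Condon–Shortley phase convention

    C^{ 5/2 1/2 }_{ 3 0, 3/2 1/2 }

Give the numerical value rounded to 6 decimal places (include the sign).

j₁+j₂−J=2  J+j₁−j₂=4  J−j₁+j₂=1  j₁+j₂+J+1=8
(j₁±m₁, j₂±m₂, J±M) = (3,3,2,1,3,2)
P² = 216/35
sum k=1..2:
  [1] −1/4 = -1/4
  [2] +1/12 = 1/12
S = -1/6
C² = P²·S² = 6/35 ; C = -0.414039

-0.414039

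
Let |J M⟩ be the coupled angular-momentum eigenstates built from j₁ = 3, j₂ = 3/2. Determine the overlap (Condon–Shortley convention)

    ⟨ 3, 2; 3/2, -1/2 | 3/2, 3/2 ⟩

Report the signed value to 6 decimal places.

j₁+j₂−J=3  J+j₁−j₂=3  J−j₁+j₂=0  j₁+j₂+J+1=7
(j₁±m₁, j₂±m₂, J±M) = (5,1,1,2,3,0)
P² = 288/7
sum k=1..1:
  [1] −1/12 = -1/12
S = -1/12
C² = P²·S² = 2/7 ; C = -0.534522

-0.534522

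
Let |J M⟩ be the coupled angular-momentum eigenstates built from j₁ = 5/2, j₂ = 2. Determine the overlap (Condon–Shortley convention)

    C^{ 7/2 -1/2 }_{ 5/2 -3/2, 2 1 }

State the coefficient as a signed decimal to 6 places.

−√(121/315) ≈ -0.619780

√[8·1!4!3!/9! · 1!4!3!1!3!4!] = √(2304/35)
  +(−1)^0/∏(0,1,4,3,0,0)! = 1/144  (running 1/144)
  +(−1)^1/∏(1,0,3,2,1,1)! = -1/12  (running -11/144)
⟨..|..⟩ = √(2304/35)·(-11/144) = -0.619780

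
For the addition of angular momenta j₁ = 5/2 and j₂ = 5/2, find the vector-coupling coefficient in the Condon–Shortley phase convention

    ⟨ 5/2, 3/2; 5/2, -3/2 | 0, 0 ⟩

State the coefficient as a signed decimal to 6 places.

triangle: 5!*0!*0!/6! = 120/720
(j±m)!: 4!*1!*1!*4!*0!*0! = 576
prefactor² = (2J+1)*Δ*N² = 96
  k=1: −1/(1!*4!*0!*0!*0!*0!) = -1/24
Σ = -1/24  ⇒  CG² = 96*(-1/24)² = 1/6
CG = −√(1/6) = -0.408248

−√(1/6) ≈ -0.408248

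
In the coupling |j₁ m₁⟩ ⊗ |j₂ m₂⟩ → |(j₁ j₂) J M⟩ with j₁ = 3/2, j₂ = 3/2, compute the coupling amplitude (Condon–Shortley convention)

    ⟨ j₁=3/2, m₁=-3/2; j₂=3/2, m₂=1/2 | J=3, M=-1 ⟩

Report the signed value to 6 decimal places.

+√(1/5) ≈ +0.447214

j₁+j₂−J=0  J+j₁−j₂=3  J−j₁+j₂=3  j₁+j₂+J+1=7
(j₁±m₁, j₂±m₂, J±M) = (0,3,2,1,2,4)
P² = 144/5
sum k=0..0:
  [0] +1/12 = 1/12
S = 1/12
C² = P²·S² = 1/5 ; C = +0.447214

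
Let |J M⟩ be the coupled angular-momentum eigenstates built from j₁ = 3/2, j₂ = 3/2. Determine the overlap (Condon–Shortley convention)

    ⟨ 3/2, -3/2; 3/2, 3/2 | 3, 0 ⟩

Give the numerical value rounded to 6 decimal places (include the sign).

+√(1/20) ≈ +0.223607

j₁+j₂−J=0  J+j₁−j₂=3  J−j₁+j₂=3  j₁+j₂+J+1=7
(j₁±m₁, j₂±m₂, J±M) = (0,3,3,0,3,3)
P² = 324/5
sum k=0..0:
  [0] +1/36 = 1/36
S = 1/36
C² = P²·S² = 1/20 ; C = +0.223607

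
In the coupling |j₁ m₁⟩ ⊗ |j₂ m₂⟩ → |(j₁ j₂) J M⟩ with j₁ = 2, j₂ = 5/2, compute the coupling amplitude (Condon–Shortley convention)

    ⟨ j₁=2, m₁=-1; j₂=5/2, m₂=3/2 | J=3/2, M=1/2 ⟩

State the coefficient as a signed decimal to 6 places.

+√(2/105) = +0.138013

√[4·3!1!2!/7! · 1!3!4!1!2!1!] = √(96/35)
  +(−1)^2/∏(2,1,1,2,0,0)! = 1/4  (running 1/4)
  +(−1)^3/∏(3,0,0,1,1,1)! = -1/6  (running 1/12)
⟨..|..⟩ = √(96/35)·(1/12) = +0.138013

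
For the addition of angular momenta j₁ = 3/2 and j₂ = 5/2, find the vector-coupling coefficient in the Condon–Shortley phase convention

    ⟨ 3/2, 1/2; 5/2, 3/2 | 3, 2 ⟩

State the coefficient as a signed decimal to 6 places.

j₁+j₂−J=1  J+j₁−j₂=2  J−j₁+j₂=4  j₁+j₂+J+1=8
(j₁±m₁, j₂±m₂, J±M) = (2,1,4,1,5,1)
P² = 48
sum k=0..1:
  [0] +1/24 = 1/24
  [1] −1/12 = -1/12
S = -1/24
C² = P²·S² = 1/12 ; C = -0.288675

-0.288675  (= −√(1/12))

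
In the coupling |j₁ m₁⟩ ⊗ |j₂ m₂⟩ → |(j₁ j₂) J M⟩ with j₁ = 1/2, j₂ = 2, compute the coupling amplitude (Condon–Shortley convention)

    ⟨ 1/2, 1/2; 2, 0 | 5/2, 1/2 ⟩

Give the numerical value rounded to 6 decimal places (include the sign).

+√(3/5) ≈ +0.774597

triangle: 0!*1!*4!/6! = 24/720
(j±m)!: 1!*0!*2!*2!*3!*2! = 48
prefactor² = (2J+1)*Δ*N² = 48/5
  k=0: +1/(0!*0!*0!*2!*1!*2!) = 1/4
Σ = 1/4  ⇒  CG² = 48/5*1/4² = 3/5
CG = +√(3/5) = +0.774597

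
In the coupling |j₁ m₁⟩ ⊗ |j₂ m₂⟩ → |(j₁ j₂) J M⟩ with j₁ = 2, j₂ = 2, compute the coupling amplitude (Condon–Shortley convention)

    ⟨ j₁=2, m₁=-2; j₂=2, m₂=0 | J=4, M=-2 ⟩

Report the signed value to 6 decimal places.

triangle: 0!×4!×4!/9! = 576/362880
(j±m)!: 0!×4!×2!×2!×2!×6! = 138240
prefactor² = (2J+1)×Δ×N² = 13824/7
  k=0: +1/(0!×0!×4!×2!×0!×2!) = 1/96
Σ = 1/96  ⇒  CG² = 13824/7×1/96² = 3/14
CG = +√(3/14) = +0.462910

+0.462910  (= +√(3/14))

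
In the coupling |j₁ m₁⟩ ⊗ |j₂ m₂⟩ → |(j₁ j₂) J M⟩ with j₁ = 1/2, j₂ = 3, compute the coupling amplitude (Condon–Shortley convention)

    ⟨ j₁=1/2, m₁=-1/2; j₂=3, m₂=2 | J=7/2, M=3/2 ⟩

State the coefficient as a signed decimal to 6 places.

√[8·0!1!6!/8! · 0!1!5!1!5!2!] = √(28800/7)
  +(−1)^0/∏(0,0,1,5,0,1)! = 1/120  (running 1/120)
⟨..|..⟩ = √(28800/7)·(1/120) = +0.534522

+0.534522  (= +√(2/7))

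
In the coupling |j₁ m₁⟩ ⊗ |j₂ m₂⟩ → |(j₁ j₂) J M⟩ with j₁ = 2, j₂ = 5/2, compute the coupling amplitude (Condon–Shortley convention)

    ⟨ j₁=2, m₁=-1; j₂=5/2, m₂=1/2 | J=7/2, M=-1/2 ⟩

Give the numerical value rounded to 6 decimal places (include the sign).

−√(14/45) = -0.557773

√[8·1!3!4!/9! · 1!3!3!2!3!4!] = √(1152/35)
  +(−1)^0/∏(0,1,3,3,0,1)! = 1/36  (running 1/36)
  +(−1)^1/∏(1,0,2,2,1,2)! = -1/8  (running -7/72)
⟨..|..⟩ = √(1152/35)·(-7/72) = -0.557773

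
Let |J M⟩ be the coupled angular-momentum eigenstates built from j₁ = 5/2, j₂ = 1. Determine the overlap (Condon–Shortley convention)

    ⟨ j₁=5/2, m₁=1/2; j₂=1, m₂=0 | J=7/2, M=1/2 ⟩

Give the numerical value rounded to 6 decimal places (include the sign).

√[8·0!5!2!/8! · 3!2!1!1!4!3!] = √(576/7)
  +(−1)^0/∏(0,0,2,1,3,1)! = 1/12  (running 1/12)
⟨..|..⟩ = √(576/7)·(1/12) = +0.755929

+0.755929  (= +√(4/7))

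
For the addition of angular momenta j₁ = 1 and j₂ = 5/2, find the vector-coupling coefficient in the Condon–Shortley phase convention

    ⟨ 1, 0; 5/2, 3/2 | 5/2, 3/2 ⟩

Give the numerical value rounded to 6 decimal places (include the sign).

√[6·1!1!4!/7! · 1!1!4!1!4!1!] = √(576/35)
  +(−1)^0/∏(0,1,1,4,0,0)! = 1/24  (running 1/24)
  +(−1)^1/∏(1,0,0,3,1,1)! = -1/6  (running -1/8)
⟨..|..⟩ = √(576/35)·(-1/8) = -0.507093

-0.507093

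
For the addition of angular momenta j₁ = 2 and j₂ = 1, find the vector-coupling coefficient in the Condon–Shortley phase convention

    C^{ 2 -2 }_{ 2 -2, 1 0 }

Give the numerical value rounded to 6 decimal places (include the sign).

-0.816497  (= −√(2/3))

j₁+j₂−J=1  J+j₁−j₂=3  J−j₁+j₂=1  j₁+j₂+J+1=6
(j₁±m₁, j₂±m₂, J±M) = (0,4,1,1,0,4)
P² = 24
sum k=1..1:
  [1] −1/6 = -1/6
S = -1/6
C² = P²·S² = 2/3 ; C = -0.816497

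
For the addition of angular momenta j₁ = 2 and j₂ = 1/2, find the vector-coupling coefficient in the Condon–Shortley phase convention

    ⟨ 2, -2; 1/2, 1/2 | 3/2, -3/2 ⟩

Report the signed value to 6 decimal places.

triangle: 1!·3!·0!/5! = 6/120
(j±m)!: 0!·4!·1!·0!·0!·3! = 144
prefactor² = (2J+1)·Δ·N² = 144/5
  k=1: −1/(1!·0!·3!·0!·0!·0!) = -1/6
Σ = -1/6  ⇒  CG² = 144/5·(-1/6)² = 4/5
CG = −√(4/5) = -0.894427

-0.894427  (= −√(4/5))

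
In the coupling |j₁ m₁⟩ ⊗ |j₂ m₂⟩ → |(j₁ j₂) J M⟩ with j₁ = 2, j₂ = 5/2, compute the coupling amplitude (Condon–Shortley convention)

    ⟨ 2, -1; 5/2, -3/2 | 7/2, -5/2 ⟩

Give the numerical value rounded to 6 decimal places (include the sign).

√[8·1!3!4!/9! · 1!3!1!4!1!6!] = √(2304/7)
  +(−1)^0/∏(0,1,3,1,0,3)! = 1/36  (running 1/36)
  +(−1)^1/∏(1,0,2,0,1,4)! = -1/48  (running 1/144)
⟨..|..⟩ = √(2304/7)·(1/144) = +0.125988

+√(1/63) ≈ +0.125988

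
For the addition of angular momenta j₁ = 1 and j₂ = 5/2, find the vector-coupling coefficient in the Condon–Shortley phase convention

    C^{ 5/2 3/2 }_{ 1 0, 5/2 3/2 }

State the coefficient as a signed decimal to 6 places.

√[6·1!1!4!/7! · 1!1!4!1!4!1!] = √(576/35)
  +(−1)^0/∏(0,1,1,4,0,0)! = 1/24  (running 1/24)
  +(−1)^1/∏(1,0,0,3,1,1)! = -1/6  (running -1/8)
⟨..|..⟩ = √(576/35)·(-1/8) = -0.507093

−√(9/35) ≈ -0.507093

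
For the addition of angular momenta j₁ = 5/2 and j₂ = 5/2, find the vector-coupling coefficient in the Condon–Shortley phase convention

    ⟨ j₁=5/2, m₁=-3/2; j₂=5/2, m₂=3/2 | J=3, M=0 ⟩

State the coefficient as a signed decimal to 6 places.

+0.521749  (= +√(49/180))

triangle: 2!×3!×3!/9! = 72/362880
(j±m)!: 1!×4!×4!×1!×3!×3! = 20736
prefactor² = (2J+1)×Δ×N² = 144/5
  k=1: −1/(1!×1!×3!×3!×0!×0!) = -1/36
  k=2: +1/(2!×0!×2!×2!×1!×1!) = 1/8
Σ = 7/72  ⇒  CG² = 144/5×7/72² = 49/180
CG = +√(49/180) = +0.521749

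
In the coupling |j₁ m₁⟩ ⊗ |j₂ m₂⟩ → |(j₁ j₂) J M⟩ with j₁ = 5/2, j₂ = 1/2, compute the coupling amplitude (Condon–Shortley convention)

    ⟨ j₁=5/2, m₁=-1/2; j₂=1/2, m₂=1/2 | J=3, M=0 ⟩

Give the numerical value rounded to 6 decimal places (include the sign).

+0.707107

triangle: 0!·5!·1!/7! = 120/5040
(j±m)!: 2!·3!·1!·0!·3!·3! = 432
prefactor² = (2J+1)·Δ·N² = 72
  k=0: +1/(0!·0!·3!·1!·2!·0!) = 1/12
Σ = 1/12  ⇒  CG² = 72·1/12² = 1/2
CG = +√(1/2) = +0.707107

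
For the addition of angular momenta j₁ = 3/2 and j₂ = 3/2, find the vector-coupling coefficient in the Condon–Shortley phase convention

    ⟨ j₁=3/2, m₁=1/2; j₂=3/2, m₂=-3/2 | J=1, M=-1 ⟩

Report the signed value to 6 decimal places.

j₁+j₂−J=2  J+j₁−j₂=1  J−j₁+j₂=1  j₁+j₂+J+1=5
(j₁±m₁, j₂±m₂, J±M) = (2,1,0,3,0,2)
P² = 6/5
sum k=0..0:
  [0] +1/2 = 1/2
S = 1/2
C² = P²·S² = 3/10 ; C = +0.547723

+√(3/10) = +0.547723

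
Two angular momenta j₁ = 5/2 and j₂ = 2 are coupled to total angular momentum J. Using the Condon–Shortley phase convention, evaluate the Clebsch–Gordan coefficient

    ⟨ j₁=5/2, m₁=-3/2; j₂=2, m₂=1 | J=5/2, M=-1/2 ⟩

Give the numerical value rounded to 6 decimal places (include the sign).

+√(6/35) ≈ +0.414039

√[6·2!3!2!/8! · 1!4!3!1!2!3!] = √(216/35)
  +(−1)^1/∏(1,1,3,2,0,0)! = -1/12  (running -1/12)
  +(−1)^2/∏(2,0,2,1,1,1)! = 1/4  (running 1/6)
⟨..|..⟩ = √(216/35)·(1/6) = +0.414039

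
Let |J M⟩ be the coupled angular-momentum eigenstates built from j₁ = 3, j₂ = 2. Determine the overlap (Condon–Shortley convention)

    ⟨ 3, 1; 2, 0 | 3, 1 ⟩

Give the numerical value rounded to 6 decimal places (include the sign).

-0.387298  (= −√(3/20))

j₁+j₂−J=2  J+j₁−j₂=4  J−j₁+j₂=2  j₁+j₂+J+1=9
(j₁±m₁, j₂±m₂, J±M) = (4,2,2,2,4,2)
P² = 256/15
sum k=0..2:
  [0] +1/16 = 1/16
  [1] −1/6 = -1/6
  [2] +1/96 = 1/96
S = -3/32
C² = P²·S² = 3/20 ; C = -0.387298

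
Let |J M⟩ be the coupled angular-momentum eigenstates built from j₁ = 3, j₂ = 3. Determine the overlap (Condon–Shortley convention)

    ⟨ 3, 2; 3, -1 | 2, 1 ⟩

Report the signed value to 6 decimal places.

-0.422577

j₁+j₂−J=4  J+j₁−j₂=2  J−j₁+j₂=2  j₁+j₂+J+1=9
(j₁±m₁, j₂±m₂, J±M) = (5,1,2,4,3,1)
P² = 320/7
sum k=0..1:
  [0] +1/48 = 1/48
  [1] −1/12 = -1/12
S = -1/16
C² = P²·S² = 5/28 ; C = -0.422577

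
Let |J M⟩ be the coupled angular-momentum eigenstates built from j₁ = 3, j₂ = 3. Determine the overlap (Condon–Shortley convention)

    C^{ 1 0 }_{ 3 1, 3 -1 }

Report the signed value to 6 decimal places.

√[3·5!1!1!/8! · 4!2!2!4!1!1!] = √(144/7)
  +(−1)^1/∏(1,4,1,1,0,0)! = -1/24  (running -1/24)
  +(−1)^2/∏(2,3,0,0,1,1)! = 1/12  (running 1/24)
⟨..|..⟩ = √(144/7)·(1/24) = +0.188982

+0.188982  (= +√(1/28))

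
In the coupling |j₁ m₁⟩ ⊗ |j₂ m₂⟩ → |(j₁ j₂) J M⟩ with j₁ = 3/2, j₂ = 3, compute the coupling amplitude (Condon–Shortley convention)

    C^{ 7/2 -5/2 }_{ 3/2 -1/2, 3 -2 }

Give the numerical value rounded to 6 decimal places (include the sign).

+√(1/7) = +0.377964

j₁+j₂−J=1  J+j₁−j₂=2  J−j₁+j₂=5  j₁+j₂+J+1=9
(j₁±m₁, j₂±m₂, J±M) = (1,2,1,5,1,6)
P² = 6400/7
sum k=0..1:
  [0] +1/48 = 1/48
  [1] −1/120 = -1/120
S = 1/80
C² = P²·S² = 1/7 ; C = +0.377964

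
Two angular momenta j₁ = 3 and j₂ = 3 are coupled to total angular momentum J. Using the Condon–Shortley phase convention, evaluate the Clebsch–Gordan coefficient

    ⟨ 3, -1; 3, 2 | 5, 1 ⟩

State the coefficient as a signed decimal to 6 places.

−√(9/28) = -0.566947

√[11·1!5!5!/12! · 2!4!5!1!6!4!] = √(230400/7)
  +(−1)^0/∏(0,1,4,5,1,0)! = 1/2880  (running 1/2880)
  +(−1)^1/∏(1,0,3,4,2,1)! = -1/288  (running -1/320)
⟨..|..⟩ = √(230400/7)·(-1/320) = -0.566947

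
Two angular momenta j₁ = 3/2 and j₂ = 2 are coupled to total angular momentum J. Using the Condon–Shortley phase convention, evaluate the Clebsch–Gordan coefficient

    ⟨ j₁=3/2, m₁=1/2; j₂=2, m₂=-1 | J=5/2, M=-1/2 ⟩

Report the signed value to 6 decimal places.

+√(5/14) = +0.597614

√[6·1!2!3!/7! · 2!1!1!3!2!3!] = √(72/35)
  +(−1)^0/∏(0,1,1,1,1,2)! = 1/2  (running 1/2)
  +(−1)^1/∏(1,0,0,0,2,3)! = -1/12  (running 5/12)
⟨..|..⟩ = √(72/35)·(5/12) = +0.597614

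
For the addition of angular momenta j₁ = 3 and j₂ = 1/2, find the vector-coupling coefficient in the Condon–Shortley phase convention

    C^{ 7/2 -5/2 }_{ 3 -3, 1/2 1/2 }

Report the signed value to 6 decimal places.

+0.377964  (= +√(1/7))

√[8·0!6!1!/8! · 0!6!1!0!1!6!] = √(518400/7)
  +(−1)^0/∏(0,0,6,1,0,0)! = 1/720  (running 1/720)
⟨..|..⟩ = √(518400/7)·(1/720) = +0.377964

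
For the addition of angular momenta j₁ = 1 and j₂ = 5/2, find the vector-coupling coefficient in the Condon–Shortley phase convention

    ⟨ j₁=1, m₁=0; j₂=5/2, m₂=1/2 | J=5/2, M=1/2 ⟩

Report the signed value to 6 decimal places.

-0.169031  (= −√(1/35))

j₁+j₂−J=1  J+j₁−j₂=1  J−j₁+j₂=4  j₁+j₂+J+1=7
(j₁±m₁, j₂±m₂, J±M) = (1,1,3,2,3,2)
P² = 144/35
sum k=0..1:
  [0] +1/6 = 1/6
  [1] −1/4 = -1/4
S = -1/12
C² = P²·S² = 1/35 ; C = -0.169031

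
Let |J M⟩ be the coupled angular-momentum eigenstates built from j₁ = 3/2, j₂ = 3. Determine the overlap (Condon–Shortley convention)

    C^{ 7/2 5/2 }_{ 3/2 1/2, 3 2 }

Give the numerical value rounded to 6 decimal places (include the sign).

−√(1/7) = -0.377964

√[8·1!2!5!/9! · 2!1!5!1!6!1!] = √(6400/7)
  +(−1)^0/∏(0,1,1,5,1,0)! = 1/120  (running 1/120)
  +(−1)^1/∏(1,0,0,4,2,1)! = -1/48  (running -1/80)
⟨..|..⟩ = √(6400/7)·(-1/80) = -0.377964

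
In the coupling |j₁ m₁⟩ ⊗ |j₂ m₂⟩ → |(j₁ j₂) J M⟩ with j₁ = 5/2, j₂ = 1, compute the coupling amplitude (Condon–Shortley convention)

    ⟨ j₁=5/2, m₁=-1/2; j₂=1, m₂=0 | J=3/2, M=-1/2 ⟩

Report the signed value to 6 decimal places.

triangle: 2!×3!×0!/6! = 12/720
(j±m)!: 2!×3!×1!×1!×1!×2! = 24
prefactor² = (2J+1)×Δ×N² = 8/5
  k=1: −1/(1!×1!×2!×0!×1!×0!) = -1/2
Σ = -1/2  ⇒  CG² = 8/5×(-1/2)² = 2/5
CG = −√(2/5) = -0.632456

-0.632456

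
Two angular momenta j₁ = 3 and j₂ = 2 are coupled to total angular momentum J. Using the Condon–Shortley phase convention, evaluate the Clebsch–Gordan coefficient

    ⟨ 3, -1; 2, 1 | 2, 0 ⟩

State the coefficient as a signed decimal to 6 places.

+0.377964  (= +√(1/7))

j₁+j₂−J=3  J+j₁−j₂=3  J−j₁+j₂=1  j₁+j₂+J+1=8
(j₁±m₁, j₂±m₂, J±M) = (2,4,3,1,2,2)
P² = 36/7
sum k=2..3:
  [2] +1/4 = 1/4
  [3] −1/12 = -1/12
S = 1/6
C² = P²·S² = 1/7 ; C = +0.377964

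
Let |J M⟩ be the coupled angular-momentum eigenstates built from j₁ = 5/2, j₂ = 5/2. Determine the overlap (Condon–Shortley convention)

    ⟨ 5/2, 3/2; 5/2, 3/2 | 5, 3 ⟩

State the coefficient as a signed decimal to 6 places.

j₁+j₂−J=0  J+j₁−j₂=5  J−j₁+j₂=5  j₁+j₂+J+1=11
(j₁±m₁, j₂±m₂, J±M) = (4,1,4,1,8,2)
P² = 184320
sum k=0..0:
  [0] +1/576 = 1/576
S = 1/576
C² = P²·S² = 5/9 ; C = +0.745356

+√(5/9) ≈ +0.745356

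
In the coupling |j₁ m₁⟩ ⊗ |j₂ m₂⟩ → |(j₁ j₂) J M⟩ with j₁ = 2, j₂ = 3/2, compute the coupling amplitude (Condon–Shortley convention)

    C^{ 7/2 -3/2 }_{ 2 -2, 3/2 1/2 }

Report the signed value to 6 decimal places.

√[8·0!4!3!/8! · 0!4!2!1!2!5!] = √(2304/7)
  +(−1)^0/∏(0,0,4,2,0,1)! = 1/48  (running 1/48)
⟨..|..⟩ = √(2304/7)·(1/48) = +0.377964

+0.377964  (= +√(1/7))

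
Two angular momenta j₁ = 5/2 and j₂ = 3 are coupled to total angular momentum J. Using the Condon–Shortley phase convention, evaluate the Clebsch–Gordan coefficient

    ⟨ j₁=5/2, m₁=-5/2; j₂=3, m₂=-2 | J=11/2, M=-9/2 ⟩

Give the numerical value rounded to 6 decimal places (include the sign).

j₁+j₂−J=0  J+j₁−j₂=5  J−j₁+j₂=6  j₁+j₂+J+1=12
(j₁±m₁, j₂±m₂, J±M) = (0,5,1,5,1,10)
P² = 1244160000/11
sum k=0..0:
  [0] +1/14400 = 1/14400
S = 1/14400
C² = P²·S² = 6/11 ; C = +0.738549

+0.738549  (= +√(6/11))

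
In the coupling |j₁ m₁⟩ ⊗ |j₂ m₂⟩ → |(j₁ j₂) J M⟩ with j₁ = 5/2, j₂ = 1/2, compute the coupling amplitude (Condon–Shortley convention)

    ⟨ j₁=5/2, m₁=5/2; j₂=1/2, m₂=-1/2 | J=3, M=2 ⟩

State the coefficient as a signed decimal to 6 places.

+0.408248  (= +√(1/6))

j₁+j₂−J=0  J+j₁−j₂=5  J−j₁+j₂=1  j₁+j₂+J+1=7
(j₁±m₁, j₂±m₂, J±M) = (5,0,0,1,5,1)
P² = 2400
sum k=0..0:
  [0] +1/120 = 1/120
S = 1/120
C² = P²·S² = 1/6 ; C = +0.408248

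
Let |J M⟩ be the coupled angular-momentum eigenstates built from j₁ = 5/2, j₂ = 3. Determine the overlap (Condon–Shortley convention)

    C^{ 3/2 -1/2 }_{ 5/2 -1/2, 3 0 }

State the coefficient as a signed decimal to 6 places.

√[4·4!1!2!/8! · 2!3!3!3!1!2!] = √(144/35)
  +(−1)^2/∏(2,2,1,1,0,1)! = 1/4  (running 1/4)
  +(−1)^3/∏(3,1,0,0,1,2)! = -1/12  (running 1/6)
⟨..|..⟩ = √(144/35)·(1/6) = +0.338062

+√(4/35) ≈ +0.338062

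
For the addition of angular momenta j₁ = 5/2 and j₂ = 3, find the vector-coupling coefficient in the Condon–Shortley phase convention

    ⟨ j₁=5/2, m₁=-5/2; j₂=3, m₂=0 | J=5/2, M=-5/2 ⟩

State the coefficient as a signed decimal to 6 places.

−√(5/42) = -0.345033

√[6·3!2!3!/9! · 0!5!3!3!0!5!] = √(4320/7)
  +(−1)^3/∏(3,0,2,0,0,3)! = -1/72  (running -1/72)
⟨..|..⟩ = √(4320/7)·(-1/72) = -0.345033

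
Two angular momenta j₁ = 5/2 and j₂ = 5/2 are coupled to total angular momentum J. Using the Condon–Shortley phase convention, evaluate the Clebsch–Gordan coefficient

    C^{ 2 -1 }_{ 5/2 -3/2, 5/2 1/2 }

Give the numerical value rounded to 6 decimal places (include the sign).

+√(1/7) ≈ +0.377964

j₁+j₂−J=3  J+j₁−j₂=2  J−j₁+j₂=2  j₁+j₂+J+1=8
(j₁±m₁, j₂±m₂, J±M) = (1,4,3,2,1,3)
P² = 36/7
sum k=2..3:
  [2] +1/4 = 1/4
  [3] −1/12 = -1/12
S = 1/6
C² = P²·S² = 1/7 ; C = +0.377964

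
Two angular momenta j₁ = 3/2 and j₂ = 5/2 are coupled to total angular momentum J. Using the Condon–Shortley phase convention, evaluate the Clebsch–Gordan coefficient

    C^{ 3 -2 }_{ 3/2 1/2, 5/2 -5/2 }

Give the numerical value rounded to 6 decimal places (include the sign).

triangle: 1!×2!×4!/8! = 48/40320
(j±m)!: 2!×1!×0!×5!×1!×5! = 28800
prefactor² = (2J+1)×Δ×N² = 240
  k=0: +1/(0!×1!×1!×0!×1!×4!) = 1/24
Σ = 1/24  ⇒  CG² = 240×1/24² = 5/12
CG = +√(5/12) = +0.645497

+0.645497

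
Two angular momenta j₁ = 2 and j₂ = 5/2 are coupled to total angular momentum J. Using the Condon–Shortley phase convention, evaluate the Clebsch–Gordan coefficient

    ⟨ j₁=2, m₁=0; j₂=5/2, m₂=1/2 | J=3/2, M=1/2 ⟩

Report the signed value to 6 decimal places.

triangle: 3!*1!*2!/7! = 12/5040
(j±m)!: 2!*2!*3!*2!*2!*1! = 96
prefactor² = (2J+1)*Δ*N² = 32/35
  k=1: −1/(1!*2!*1!*2!*0!*0!) = -1/4
  k=2: +1/(2!*1!*0!*1!*1!*1!) = 1/2
Σ = 1/4  ⇒  CG² = 32/35*1/4² = 2/35
CG = +√(2/35) = +0.239046

+0.239046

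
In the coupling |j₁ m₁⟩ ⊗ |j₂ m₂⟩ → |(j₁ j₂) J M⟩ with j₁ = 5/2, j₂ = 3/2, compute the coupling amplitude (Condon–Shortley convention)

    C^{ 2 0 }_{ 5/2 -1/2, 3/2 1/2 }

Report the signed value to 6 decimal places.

-0.267261  (= −√(1/14))

j₁+j₂−J=2  J+j₁−j₂=3  J−j₁+j₂=1  j₁+j₂+J+1=7
(j₁±m₁, j₂±m₂, J±M) = (2,3,2,1,2,2)
P² = 8/7
sum k=1..2:
  [1] −1/2 = -1/2
  [2] +1/4 = 1/4
S = -1/4
C² = P²·S² = 1/14 ; C = -0.267261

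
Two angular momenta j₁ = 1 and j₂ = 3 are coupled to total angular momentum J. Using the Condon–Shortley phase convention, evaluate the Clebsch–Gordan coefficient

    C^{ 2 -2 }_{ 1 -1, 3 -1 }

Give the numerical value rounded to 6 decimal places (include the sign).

triangle: 2!*0!*4!/7! = 48/5040
(j±m)!: 0!*2!*2!*4!*0!*4! = 2304
prefactor² = (2J+1)*Δ*N² = 768/7
  k=2: +1/(2!*0!*0!*0!*0!*4!) = 1/48
Σ = 1/48  ⇒  CG² = 768/7*1/48² = 1/21
CG = +√(1/21) = +0.218218

+0.218218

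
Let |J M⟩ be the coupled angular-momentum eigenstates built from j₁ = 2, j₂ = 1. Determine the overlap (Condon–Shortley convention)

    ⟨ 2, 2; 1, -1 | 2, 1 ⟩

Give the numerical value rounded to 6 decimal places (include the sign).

+√(1/3) = +0.577350

triangle: 1!*3!*1!/6! = 6/720
(j±m)!: 4!*0!*0!*2!*3!*1! = 288
prefactor² = (2J+1)*Δ*N² = 12
  k=0: +1/(0!*1!*0!*0!*3!*1!) = 1/6
Σ = 1/6  ⇒  CG² = 12*1/6² = 1/3
CG = +√(1/3) = +0.577350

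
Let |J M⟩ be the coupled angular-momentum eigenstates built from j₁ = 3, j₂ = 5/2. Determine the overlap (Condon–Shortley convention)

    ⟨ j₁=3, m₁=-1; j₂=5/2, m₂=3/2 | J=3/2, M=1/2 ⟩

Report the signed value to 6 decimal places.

j₁+j₂−J=4  J+j₁−j₂=2  J−j₁+j₂=1  j₁+j₂+J+1=8
(j₁±m₁, j₂±m₂, J±M) = (2,4,4,1,2,1)
P² = 384/35
sum k=3..4:
  [3] −1/6 = -1/6
  [4] +1/48 = 1/48
S = -7/48
C² = P²·S² = 7/30 ; C = -0.483046

−√(7/30) ≈ -0.483046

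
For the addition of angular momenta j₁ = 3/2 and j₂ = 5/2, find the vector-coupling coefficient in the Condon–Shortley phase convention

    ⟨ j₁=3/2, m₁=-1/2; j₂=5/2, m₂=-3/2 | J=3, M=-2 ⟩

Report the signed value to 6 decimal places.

triangle: 1!*2!*4!/8! = 48/40320
(j±m)!: 1!*2!*1!*4!*1!*5! = 5760
prefactor² = (2J+1)*Δ*N² = 48
  k=0: +1/(0!*1!*2!*1!*0!*3!) = 1/12
  k=1: −1/(1!*0!*1!*0!*1!*4!) = -1/24
Σ = 1/24  ⇒  CG² = 48*1/24² = 1/12
CG = +√(1/12) = +0.288675

+0.288675  (= +√(1/12))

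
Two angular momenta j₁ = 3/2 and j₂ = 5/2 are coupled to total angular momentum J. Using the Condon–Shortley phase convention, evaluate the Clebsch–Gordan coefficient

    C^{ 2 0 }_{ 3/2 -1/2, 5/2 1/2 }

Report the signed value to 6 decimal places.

−√(1/14) = -0.267261

triangle: 2!*1!*3!/7! = 12/5040
(j±m)!: 1!*2!*3!*2!*2!*2! = 96
prefactor² = (2J+1)*Δ*N² = 8/7
  k=1: −1/(1!*1!*1!*2!*0!*1!) = -1/2
  k=2: +1/(2!*0!*0!*1!*1!*2!) = 1/4
Σ = -1/4  ⇒  CG² = 8/7*(-1/4)² = 1/14
CG = −√(1/14) = -0.267261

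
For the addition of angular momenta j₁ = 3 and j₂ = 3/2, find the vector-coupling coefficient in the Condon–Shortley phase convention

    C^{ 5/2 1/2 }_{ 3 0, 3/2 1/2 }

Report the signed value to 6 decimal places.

-0.414039

triangle: 2!·4!·1!/8! = 48/40320
(j±m)!: 3!·3!·2!·1!·3!·2! = 864
prefactor² = (2J+1)·Δ·N² = 216/35
  k=1: −1/(1!·1!·2!·1!·2!·0!) = -1/4
  k=2: +1/(2!·0!·1!·0!·3!·1!) = 1/12
Σ = -1/6  ⇒  CG² = 216/35·(-1/6)² = 6/35
CG = −√(6/35) = -0.414039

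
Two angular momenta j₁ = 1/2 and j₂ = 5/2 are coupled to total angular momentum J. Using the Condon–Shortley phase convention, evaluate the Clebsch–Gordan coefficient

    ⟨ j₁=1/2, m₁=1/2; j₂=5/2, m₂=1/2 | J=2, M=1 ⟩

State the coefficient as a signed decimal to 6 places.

+√(1/3) ≈ +0.577350

triangle: 1!×0!×4!/6! = 24/720
(j±m)!: 1!×0!×3!×2!×3!×1! = 72
prefactor² = (2J+1)×Δ×N² = 12
  k=0: +1/(0!×1!×0!×3!×0!×1!) = 1/6
Σ = 1/6  ⇒  CG² = 12×1/6² = 1/3
CG = +√(1/3) = +0.577350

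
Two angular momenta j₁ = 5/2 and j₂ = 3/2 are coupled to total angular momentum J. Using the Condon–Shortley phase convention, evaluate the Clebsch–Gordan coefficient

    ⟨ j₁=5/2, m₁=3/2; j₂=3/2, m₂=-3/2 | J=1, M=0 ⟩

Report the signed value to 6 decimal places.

j₁+j₂−J=3  J+j₁−j₂=2  J−j₁+j₂=0  j₁+j₂+J+1=6
(j₁±m₁, j₂±m₂, J±M) = (4,1,0,3,1,1)
P² = 36/5
sum k=0..0:
  [0] +1/6 = 1/6
S = 1/6
C² = P²·S² = 1/5 ; C = +0.447214

+√(1/5) = +0.447214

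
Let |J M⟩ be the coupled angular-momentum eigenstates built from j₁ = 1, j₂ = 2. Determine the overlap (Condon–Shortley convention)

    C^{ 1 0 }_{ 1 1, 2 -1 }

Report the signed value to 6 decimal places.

√[3·2!0!2!/5! · 2!0!1!3!1!1!] = √(6/5)
  +(−1)^0/∏(0,2,0,1,0,1)! = 1/2  (running 1/2)
⟨..|..⟩ = √(6/5)·(1/2) = +0.547723

+√(3/10) = +0.547723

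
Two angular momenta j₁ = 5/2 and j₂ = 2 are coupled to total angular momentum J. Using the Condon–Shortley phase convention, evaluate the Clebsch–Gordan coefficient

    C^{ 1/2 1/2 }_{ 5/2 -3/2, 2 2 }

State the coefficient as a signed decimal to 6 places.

+0.258199  (= +√(1/15))

triangle: 4!*1!*0!/6! = 24/720
(j±m)!: 1!*4!*4!*0!*1!*0! = 576
prefactor² = (2J+1)*Δ*N² = 192/5
  k=4: +1/(4!*0!*0!*0!*1!*0!) = 1/24
Σ = 1/24  ⇒  CG² = 192/5*1/24² = 1/15
CG = +√(1/15) = +0.258199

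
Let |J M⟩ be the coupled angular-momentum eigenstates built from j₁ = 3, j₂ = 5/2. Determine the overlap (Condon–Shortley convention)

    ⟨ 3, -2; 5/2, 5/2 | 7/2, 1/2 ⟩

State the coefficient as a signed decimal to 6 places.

j₁+j₂−J=2  J+j₁−j₂=4  J−j₁+j₂=3  j₁+j₂+J+1=10
(j₁±m₁, j₂±m₂, J±M) = (1,5,5,0,4,3)
P² = 9216/7
sum k=2..2:
  [2] +1/72 = 1/72
S = 1/72
C² = P²·S² = 16/63 ; C = +0.503953

+√(16/63) ≈ +0.503953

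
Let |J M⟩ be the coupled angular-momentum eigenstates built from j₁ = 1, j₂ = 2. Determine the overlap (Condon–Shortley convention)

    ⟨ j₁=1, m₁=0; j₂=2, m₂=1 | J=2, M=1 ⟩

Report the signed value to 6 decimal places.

−√(1/6) = -0.408248

j₁+j₂−J=1  J+j₁−j₂=1  J−j₁+j₂=3  j₁+j₂+J+1=6
(j₁±m₁, j₂±m₂, J±M) = (1,1,3,1,3,1)
P² = 3/2
sum k=0..1:
  [0] +1/6 = 1/6
  [1] −1/2 = -1/2
S = -1/3
C² = P²·S² = 1/6 ; C = -0.408248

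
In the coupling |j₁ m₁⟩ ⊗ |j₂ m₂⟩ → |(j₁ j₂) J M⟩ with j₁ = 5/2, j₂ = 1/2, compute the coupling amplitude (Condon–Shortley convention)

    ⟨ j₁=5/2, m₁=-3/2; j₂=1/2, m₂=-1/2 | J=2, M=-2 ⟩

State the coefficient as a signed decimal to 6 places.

triangle: 1!×4!×0!/6! = 24/720
(j±m)!: 1!×4!×0!×1!×0!×4! = 576
prefactor² = (2J+1)×Δ×N² = 96
  k=0: +1/(0!×1!×4!×0!×0!×0!) = 1/24
Σ = 1/24  ⇒  CG² = 96×1/24² = 1/6
CG = +√(1/6) = +0.408248

+√(1/6) ≈ +0.408248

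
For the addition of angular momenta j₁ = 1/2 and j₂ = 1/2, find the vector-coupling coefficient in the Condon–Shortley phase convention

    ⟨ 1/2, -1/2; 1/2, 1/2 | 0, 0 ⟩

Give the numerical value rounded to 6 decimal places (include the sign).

-0.707107

triangle: 1!×0!×0!/2! = 1/2
(j±m)!: 0!×1!×1!×0!×0!×0! = 1
prefactor² = (2J+1)×Δ×N² = 1/2
  k=1: −1/(1!×0!×0!×0!×0!×0!) = -1
Σ = -1  ⇒  CG² = 1/2×(-1)² = 1/2
CG = −√(1/2) = -0.707107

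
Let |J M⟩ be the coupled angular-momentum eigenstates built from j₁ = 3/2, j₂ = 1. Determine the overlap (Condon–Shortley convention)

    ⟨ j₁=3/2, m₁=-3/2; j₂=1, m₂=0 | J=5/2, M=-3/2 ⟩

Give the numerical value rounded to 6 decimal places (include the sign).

j₁+j₂−J=0  J+j₁−j₂=3  J−j₁+j₂=2  j₁+j₂+J+1=6
(j₁±m₁, j₂±m₂, J±M) = (0,3,1,1,1,4)
P² = 72/5
sum k=0..0:
  [0] +1/6 = 1/6
S = 1/6
C² = P²·S² = 2/5 ; C = +0.632456

+0.632456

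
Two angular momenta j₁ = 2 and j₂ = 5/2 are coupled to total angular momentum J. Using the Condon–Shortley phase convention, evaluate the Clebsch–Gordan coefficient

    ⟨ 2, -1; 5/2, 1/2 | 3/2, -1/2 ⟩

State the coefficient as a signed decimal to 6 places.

+√(5/21) = +0.487950

√[4·3!1!2!/7! · 1!3!3!2!1!2!] = √(48/35)
  +(−1)^2/∏(2,1,1,1,0,1)! = 1/2  (running 1/2)
  +(−1)^3/∏(3,0,0,0,1,2)! = -1/12  (running 5/12)
⟨..|..⟩ = √(48/35)·(5/12) = +0.487950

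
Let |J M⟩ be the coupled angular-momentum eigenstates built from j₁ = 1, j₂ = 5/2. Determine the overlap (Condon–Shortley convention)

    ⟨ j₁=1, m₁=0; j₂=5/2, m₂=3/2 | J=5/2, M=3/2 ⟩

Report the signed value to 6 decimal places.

j₁+j₂−J=1  J+j₁−j₂=1  J−j₁+j₂=4  j₁+j₂+J+1=7
(j₁±m₁, j₂±m₂, J±M) = (1,1,4,1,4,1)
P² = 576/35
sum k=0..1:
  [0] +1/24 = 1/24
  [1] −1/6 = -1/6
S = -1/8
C² = P²·S² = 9/35 ; C = -0.507093

-0.507093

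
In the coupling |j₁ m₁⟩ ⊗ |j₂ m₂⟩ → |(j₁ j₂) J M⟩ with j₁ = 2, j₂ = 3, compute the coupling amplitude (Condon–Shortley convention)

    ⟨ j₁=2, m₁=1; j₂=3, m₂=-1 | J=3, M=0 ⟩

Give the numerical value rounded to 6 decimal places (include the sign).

+0.182574

j₁+j₂−J=2  J+j₁−j₂=2  J−j₁+j₂=4  j₁+j₂+J+1=9
(j₁±m₁, j₂±m₂, J±M) = (3,1,2,4,3,3)
P² = 96/5
sum k=0..1:
  [0] +1/8 = 1/8
  [1] −1/12 = -1/12
S = 1/24
C² = P²·S² = 1/30 ; C = +0.182574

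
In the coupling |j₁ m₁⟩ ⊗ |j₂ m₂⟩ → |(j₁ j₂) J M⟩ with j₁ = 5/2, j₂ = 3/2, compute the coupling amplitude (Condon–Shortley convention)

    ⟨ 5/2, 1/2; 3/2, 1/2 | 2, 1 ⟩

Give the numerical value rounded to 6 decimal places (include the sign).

−√(25/84) = -0.545545

√[5·2!3!1!/7! · 3!2!2!1!3!1!] = √(12/7)
  +(−1)^1/∏(1,1,1,1,2,0)! = -1/2  (running -1/2)
  +(−1)^2/∏(2,0,0,0,3,1)! = 1/12  (running -5/12)
⟨..|..⟩ = √(12/7)·(-5/12) = -0.545545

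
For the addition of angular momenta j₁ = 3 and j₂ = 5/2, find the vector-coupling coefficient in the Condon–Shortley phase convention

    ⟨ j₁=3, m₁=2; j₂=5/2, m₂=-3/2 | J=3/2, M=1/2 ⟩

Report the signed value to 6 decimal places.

−√(1/21) = -0.218218

√[4·4!2!1!/8! · 5!1!1!4!2!1!] = √(192/7)
  +(−1)^0/∏(0,4,1,1,1,0)! = 1/24  (running 1/24)
  +(−1)^1/∏(1,3,0,0,2,1)! = -1/12  (running -1/24)
⟨..|..⟩ = √(192/7)·(-1/24) = -0.218218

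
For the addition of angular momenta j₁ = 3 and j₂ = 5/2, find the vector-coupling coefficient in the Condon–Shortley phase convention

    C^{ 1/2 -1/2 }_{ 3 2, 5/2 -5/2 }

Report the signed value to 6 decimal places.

+0.218218  (= +√(1/21))

√[2·5!1!0!/7! · 5!1!0!5!0!1!] = √(4800/7)
  +(−1)^0/∏(0,5,1,0,0,0)! = 1/120  (running 1/120)
⟨..|..⟩ = √(4800/7)·(1/120) = +0.218218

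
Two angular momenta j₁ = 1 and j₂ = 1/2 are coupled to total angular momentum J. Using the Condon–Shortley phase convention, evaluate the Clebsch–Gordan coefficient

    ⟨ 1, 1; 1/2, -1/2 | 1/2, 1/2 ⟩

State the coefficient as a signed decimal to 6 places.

+0.816497  (= +√(2/3))

√[2·1!1!0!/3! · 2!0!0!1!1!0!] = √(2/3)
  +(−1)^0/∏(0,1,0,0,1,0)! = 1  (running 1)
⟨..|..⟩ = √(2/3)·(1) = +0.816497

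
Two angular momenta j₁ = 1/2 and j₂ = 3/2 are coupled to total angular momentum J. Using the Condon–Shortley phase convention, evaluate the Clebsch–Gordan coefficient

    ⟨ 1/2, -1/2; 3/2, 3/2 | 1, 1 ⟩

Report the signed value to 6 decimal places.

√[3·1!0!2!/4! · 0!1!3!0!2!0!] = √(3)
  +(−1)^1/∏(1,0,0,2,0,0)! = -1/2  (running -1/2)
⟨..|..⟩ = √(3)·(-1/2) = -0.866025

−√(3/4) = -0.866025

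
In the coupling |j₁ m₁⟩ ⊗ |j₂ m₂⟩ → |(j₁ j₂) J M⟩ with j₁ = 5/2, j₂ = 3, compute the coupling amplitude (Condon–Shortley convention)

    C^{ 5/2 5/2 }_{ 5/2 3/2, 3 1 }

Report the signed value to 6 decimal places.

−√(2/7) = -0.534522

√[6·3!2!3!/9! · 4!1!4!2!5!0!] = √(1152/7)
  +(−1)^1/∏(1,2,0,3,2,0)! = -1/24  (running -1/24)
⟨..|..⟩ = √(1152/7)·(-1/24) = -0.534522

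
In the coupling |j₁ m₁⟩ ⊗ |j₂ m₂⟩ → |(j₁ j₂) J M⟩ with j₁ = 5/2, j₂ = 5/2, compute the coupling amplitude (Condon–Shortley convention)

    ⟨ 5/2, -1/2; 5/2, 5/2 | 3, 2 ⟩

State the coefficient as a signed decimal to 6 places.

j₁+j₂−J=2  J+j₁−j₂=3  J−j₁+j₂=3  j₁+j₂+J+1=9
(j₁±m₁, j₂±m₂, J±M) = (2,3,5,0,5,1)
P² = 240
sum k=2..2:
  [2] +1/24 = 1/24
S = 1/24
C² = P²·S² = 5/12 ; C = +0.645497

+√(5/12) = +0.645497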